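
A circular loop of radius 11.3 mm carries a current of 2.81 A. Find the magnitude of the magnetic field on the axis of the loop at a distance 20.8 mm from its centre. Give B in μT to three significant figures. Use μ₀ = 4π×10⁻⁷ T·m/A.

On the axis of a circular loop, B = μ₀IR² / [2(R²+z²)^(3/2)].
R² + z² = (0.0113)² + (0.0208)² = 0.0005603 m², and (R²+z²)^(3/2) = 1.33×10⁻⁵ m³.
B = (4π×10⁻⁷ × 2.81 × 0.0001277) / (2 × 1.33×10⁻⁵) = 1.70×10⁻⁵ T.

B ≈ 17.0 μT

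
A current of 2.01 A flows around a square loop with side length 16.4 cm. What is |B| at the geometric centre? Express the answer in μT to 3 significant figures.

Each side is a finite straight segment at perpendicular distance d = a/(2 tan(π/4)) = 0.082 m from the centre, with end-angles ±π/4.
One side contributes B₁ = (μ₀I/4πd)·2 sin(π/4) = 3.47×10⁻⁶ T.
All 4 sides add in the same direction: B = 4 × 3.47×10⁻⁶ = 1.39×10⁻⁵ T.

B ≈ 13.9 μT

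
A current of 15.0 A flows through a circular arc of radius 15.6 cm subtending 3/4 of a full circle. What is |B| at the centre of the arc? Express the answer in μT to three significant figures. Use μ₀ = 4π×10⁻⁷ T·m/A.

B ≈ 45.3 μT

The Biot–Savart field of a circular arc at its centre is B = μ₀Iφ/(4πR), with φ = 4.712 rad.
B = (4π×10⁻⁷ × 15.0 × 4.712) / (4π × 0.156) = 4.53×10⁻⁵ T.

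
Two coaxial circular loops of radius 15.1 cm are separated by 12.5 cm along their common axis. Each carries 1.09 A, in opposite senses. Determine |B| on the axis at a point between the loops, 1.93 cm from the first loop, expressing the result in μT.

Each loop contributes B = μ₀IR²/[2(R²+z²)^(3/2)] on the axis, with z measured from that loop.
Loop 1 (z = 0.0193 m): B₁ = 4.43×10⁻⁶ T. Loop 2 (z = 0.1057 m): B₂ = 2.49×10⁻⁶ T.
The fields oppose: B = |B₁ − B₂| = 1.93×10⁻⁶ T.

B ≈ 1.93 μT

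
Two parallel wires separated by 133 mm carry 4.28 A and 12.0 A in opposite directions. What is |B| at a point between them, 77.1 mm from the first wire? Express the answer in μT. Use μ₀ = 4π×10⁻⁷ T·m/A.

Each long wire gives B = μ₀I/(2πd). Distances are d₁ = 0.0771 m and d₂ = 0.0559 m.
B₁ = 1.11×10⁻⁵ T, B₂ = 4.29×10⁻⁵ T.
Between antiparallel currents both contributions point the same way, so they add. B = B₁ + B₂ = 1.11×10⁻⁵ + 4.29×10⁻⁵ = 5.40×10⁻⁵ T.

B ≈ 54.0 μT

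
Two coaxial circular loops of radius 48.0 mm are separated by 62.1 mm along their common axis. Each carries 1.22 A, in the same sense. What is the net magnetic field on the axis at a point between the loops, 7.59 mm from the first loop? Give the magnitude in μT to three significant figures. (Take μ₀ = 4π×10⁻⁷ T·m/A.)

B ≈ 20.0 μT

Each loop contributes B = μ₀IR²/[2(R²+z²)^(3/2)] on the axis, with z measured from that loop.
Loop 1 (z = 0.00759 m): B₁ = 1.54×10⁻⁵ T. Loop 2 (z = 0.05451 m): B₂ = 4.61×10⁻⁶ T.
The fields add: B = B₁ + B₂ = 2.00×10⁻⁵ T.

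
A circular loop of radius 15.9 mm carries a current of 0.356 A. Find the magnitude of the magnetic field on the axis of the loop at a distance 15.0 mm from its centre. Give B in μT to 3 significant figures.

B ≈ 5.41 μT

On the axis of a circular loop, B = μ₀IR² / [2(R²+z²)^(3/2)].
R² + z² = (0.0159)² + (0.015)² = 0.0004778 m², and (R²+z²)^(3/2) = 1.04×10⁻⁵ m³.
B = (4π×10⁻⁷ × 0.356 × 0.0002528) / (2 × 1.04×10⁻⁵) = 5.41×10⁻⁶ T.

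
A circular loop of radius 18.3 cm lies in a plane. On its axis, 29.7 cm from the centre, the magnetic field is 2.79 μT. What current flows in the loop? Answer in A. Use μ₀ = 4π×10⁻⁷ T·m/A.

I ≈ 5.63 A

On the axis of a loop, B = μ₀IR²/[2(R²+z²)^(3/2)], so I = 2B(R²+z²)^(3/2)/(μ₀R²).
R² + z² = 0.03349 + 0.08821 = 0.1217 m²; raised to 3/2 gives 4.25×10⁻² m³.
I = 2 × 2.79×10⁻⁶ × 4.25×10⁻² / (1.26×10⁻⁶ × 0.03349) = 5.63 A.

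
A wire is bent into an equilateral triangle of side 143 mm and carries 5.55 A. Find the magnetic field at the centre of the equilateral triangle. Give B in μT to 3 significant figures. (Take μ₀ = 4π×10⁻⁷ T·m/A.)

Each side is a finite straight segment at perpendicular distance d = a/(2 tan(π/3)) = 0.04128 m from the centre, with end-angles ±π/3.
One side contributes B₁ = (μ₀I/4πd)·2 sin(π/3) = 2.33×10⁻⁵ T.
All 3 sides add in the same direction: B = 3 × 2.33×10⁻⁵ = 6.99×10⁻⁵ T.

B ≈ 69.9 μT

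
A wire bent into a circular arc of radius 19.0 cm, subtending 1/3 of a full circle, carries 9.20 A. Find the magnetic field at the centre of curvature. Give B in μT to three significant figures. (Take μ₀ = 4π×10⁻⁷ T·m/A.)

The Biot–Savart field of a circular arc at its centre is B = μ₀Iφ/(4πR), with φ = 2.094 rad.
B = (4π×10⁻⁷ × 9.20 × 2.094) / (4π × 0.19) = 1.01×10⁻⁵ T.

B ≈ 10.1 μT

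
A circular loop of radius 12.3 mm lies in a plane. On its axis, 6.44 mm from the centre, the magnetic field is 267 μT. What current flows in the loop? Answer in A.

I ≈ 7.52 A

On the axis of a loop, B = μ₀IR²/[2(R²+z²)^(3/2)], so I = 2B(R²+z²)^(3/2)/(μ₀R²).
R² + z² = 0.0001513 + 4.147×10⁻⁵ = 0.0001928 m²; raised to 3/2 gives 2.68×10⁻⁶ m³.
I = 2 × 2.67×10⁻⁴ × 2.68×10⁻⁶ / (1.26×10⁻⁶ × 0.0001513) = 7.52 A.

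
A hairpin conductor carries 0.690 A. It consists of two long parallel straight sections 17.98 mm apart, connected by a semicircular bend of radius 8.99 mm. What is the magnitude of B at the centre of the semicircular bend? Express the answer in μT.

The semicircular arc contributes B_arc = μ₀I·π/(4πR) = μ₀I/(4R) = 2.41×10⁻⁵ T.
Each semi-infinite lead is at perpendicular distance R = 0.00899 m from the centre, with the perpendicular foot at its near end, so it contributes μ₀I/(4πR); both point the same way, together 1.54×10⁻⁵ T.
Arc and leads all point the same direction: B = 2.41×10⁻⁵ + 1.54×10⁻⁵ = 3.95×10⁻⁵ T.

B ≈ 39.5 μT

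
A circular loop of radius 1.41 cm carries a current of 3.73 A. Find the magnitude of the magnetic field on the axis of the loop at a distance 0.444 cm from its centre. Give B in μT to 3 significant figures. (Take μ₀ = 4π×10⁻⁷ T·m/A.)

B ≈ 144 μT

On the axis of a circular loop, B = μ₀IR² / [2(R²+z²)^(3/2)].
R² + z² = (0.0141)² + (0.00444)² = 0.0002185 m², and (R²+z²)^(3/2) = 3.23×10⁻⁶ m³.
B = (4π×10⁻⁷ × 3.73 × 0.0001988) / (2 × 3.23×10⁻⁶) = 1.44×10⁻⁴ T.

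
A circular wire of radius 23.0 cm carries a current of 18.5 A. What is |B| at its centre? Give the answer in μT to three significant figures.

At the centre of a circular loop the Biot–Savart law gives B = μ₀I/(2R).
B = (4π×10⁻⁷ × 18.5) / (2 × 0.23) = 5.05×10⁻⁵ T.

B ≈ 50.5 μT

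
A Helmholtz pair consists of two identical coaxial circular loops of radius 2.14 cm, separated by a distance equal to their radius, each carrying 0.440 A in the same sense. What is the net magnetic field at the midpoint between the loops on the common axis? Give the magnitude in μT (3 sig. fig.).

B ≈ 18.5 μT

Each loop contributes B = μ₀IR²/[2(R²+z²)^(3/2)] on the axis, with z measured from that loop.
Loop 1 (z = 0.0107 m): B₁ = 9.24×10⁻⁶ T. Loop 2 (z = 0.0107 m): B₂ = 9.24×10⁻⁶ T.
The fields add: B = B₁ + B₂ = 1.85×10⁻⁵ T.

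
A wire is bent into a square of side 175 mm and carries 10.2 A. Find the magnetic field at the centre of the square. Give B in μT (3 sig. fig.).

B ≈ 65.9 μT

Each side is a finite straight segment at perpendicular distance d = a/(2 tan(π/4)) = 0.0875 m from the centre, with end-angles ±π/4.
One side contributes B₁ = (μ₀I/4πd)·2 sin(π/4) = 1.65×10⁻⁵ T.
All 4 sides add in the same direction: B = 4 × 1.65×10⁻⁵ = 6.59×10⁻⁵ T.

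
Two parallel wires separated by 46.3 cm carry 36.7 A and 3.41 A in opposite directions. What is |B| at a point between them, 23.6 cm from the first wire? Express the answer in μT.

B ≈ 34.1 μT

Each long wire gives B = μ₀I/(2πd). Distances are d₁ = 0.236 m and d₂ = 0.227 m.
B₁ = 3.11×10⁻⁵ T, B₂ = 3.00×10⁻⁶ T.
Between antiparallel currents both contributions point the same way, so they add. B = B₁ + B₂ = 3.11×10⁻⁵ + 3.00×10⁻⁶ = 3.41×10⁻⁵ T.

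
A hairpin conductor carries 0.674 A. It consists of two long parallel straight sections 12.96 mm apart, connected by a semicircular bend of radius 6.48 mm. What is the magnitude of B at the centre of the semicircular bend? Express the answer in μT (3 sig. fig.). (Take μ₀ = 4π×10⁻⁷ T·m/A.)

The semicircular arc contributes B_arc = μ₀I·π/(4πR) = μ₀I/(4R) = 3.27×10⁻⁵ T.
Each semi-infinite lead is at perpendicular distance R = 0.00648 m from the centre, with the perpendicular foot at its near end, so it contributes μ₀I/(4πR); both point the same way, together 2.08×10⁻⁵ T.
Arc and leads all point the same direction: B = 3.27×10⁻⁵ + 2.08×10⁻⁵ = 5.35×10⁻⁵ T.

B ≈ 53.5 μT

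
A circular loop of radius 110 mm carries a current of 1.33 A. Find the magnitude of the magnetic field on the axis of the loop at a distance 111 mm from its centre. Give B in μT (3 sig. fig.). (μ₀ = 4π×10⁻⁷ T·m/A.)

B ≈ 2.65 μT

On the axis of a circular loop, B = μ₀IR² / [2(R²+z²)^(3/2)].
R² + z² = (0.11)² + (0.111)² = 0.02442 m², and (R²+z²)^(3/2) = 3.82×10⁻³ m³.
B = (4π×10⁻⁷ × 1.33 × 0.0121) / (2 × 3.82×10⁻³) = 2.65×10⁻⁶ T.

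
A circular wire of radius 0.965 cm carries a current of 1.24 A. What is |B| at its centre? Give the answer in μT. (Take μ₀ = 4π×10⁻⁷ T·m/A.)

B ≈ 80.7 μT

At the centre of a circular loop the Biot–Savart law gives B = μ₀I/(2R).
B = (4π×10⁻⁷ × 1.24) / (2 × 0.00965) = 8.07×10⁻⁵ T.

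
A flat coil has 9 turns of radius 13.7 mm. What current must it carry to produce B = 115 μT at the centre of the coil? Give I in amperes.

For an N-turn coil, B = Nμ₀I/(2R) with R = 0.0137 m, so I = 2RB/(Nμ₀) = 2 × 0.0137 × 1.15×10⁻⁴ / (9 × 4π×10⁻⁷) = 0.279 A.

I ≈ 0.279 A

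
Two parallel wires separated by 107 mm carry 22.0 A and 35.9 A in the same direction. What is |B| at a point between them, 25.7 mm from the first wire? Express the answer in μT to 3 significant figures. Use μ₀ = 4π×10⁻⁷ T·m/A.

B ≈ 82.9 μT

Each long wire gives B = μ₀I/(2πd). Distances are d₁ = 0.0257 m and d₂ = 0.0813 m.
B₁ = 1.71×10⁻⁴ T, B₂ = 8.83×10⁻⁵ T.
Between parallel currents the two contributions point in opposite directions, so they subtract. B = |B₁ − B₂| = |1.71×10⁻⁴ − 8.83×10⁻⁵| = 8.29×10⁻⁵ T.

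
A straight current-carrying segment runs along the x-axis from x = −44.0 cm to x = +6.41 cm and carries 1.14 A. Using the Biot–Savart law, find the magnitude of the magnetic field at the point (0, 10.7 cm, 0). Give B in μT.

B ≈ 1.58 μT

For a finite straight segment, B = (μ₀I/4πd)(sinθ₁ + sinθ₂), where θ₁, θ₂ are the angles from the perpendicular to each end.
The perpendicular distance is d = 0.107 m; the end-offsets along the wire are a = 0.44 m and b = 0.0641 m.
sinθ₁ = 0.44/√(0.44²+0.107²) = 0.9717; sinθ₂ = 0.0641/√(0.0641²+0.107²) = 0.5139.
B = (4π×10⁻⁷ × 1.14) / (4π × 0.107) × (0.9717 + 0.5139) = 1.58×10⁻⁶ T.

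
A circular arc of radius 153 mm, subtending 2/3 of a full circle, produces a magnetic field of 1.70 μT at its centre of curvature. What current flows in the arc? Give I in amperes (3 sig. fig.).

For a circular arc, B = μ₀Iφ/(4πR) with φ in radians; here φ = 4.189 rad.
So I = 4πRB/(μ₀φ) = 4π × 0.153 × 1.70×10⁻⁶ / (4π×10⁻⁷ × 4.189) = 0.621 A.

I ≈ 0.621 A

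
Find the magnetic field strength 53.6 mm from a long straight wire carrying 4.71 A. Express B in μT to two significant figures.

B ≈ 18 μT

For an infinitely long straight wire, B = μ₀I/(2πd).
B = (4π×10⁻⁷ × 4.71) / (2π × 0.0536) = 1.76×10⁻⁵ T.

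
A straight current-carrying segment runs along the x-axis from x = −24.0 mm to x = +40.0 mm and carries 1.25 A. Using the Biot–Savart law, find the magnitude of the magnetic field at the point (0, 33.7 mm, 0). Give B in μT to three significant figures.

B ≈ 4.99 μT

For a finite straight segment, B = (μ₀I/4πd)(sinθ₁ + sinθ₂), where θ₁, θ₂ are the angles from the perpendicular to each end.
The perpendicular distance is d = 0.0337 m; the end-offsets along the wire are a = 0.024 m and b = 0.04 m.
sinθ₁ = 0.024/√(0.024²+0.0337²) = 0.5801; sinθ₂ = 0.04/√(0.04²+0.0337²) = 0.7648.
B = (4π×10⁻⁷ × 1.25) / (4π × 0.0337) × (0.5801 + 0.7648) = 4.99×10⁻⁶ T.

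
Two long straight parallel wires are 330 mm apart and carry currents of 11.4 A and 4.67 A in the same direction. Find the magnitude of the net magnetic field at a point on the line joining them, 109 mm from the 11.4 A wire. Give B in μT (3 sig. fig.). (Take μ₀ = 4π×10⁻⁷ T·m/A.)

Each long wire gives B = μ₀I/(2πd). Distances are d₁ = 0.109 m and d₂ = 0.221 m.
B₁ = 2.09×10⁻⁵ T, B₂ = 4.23×10⁻⁶ T.
Between parallel currents the two contributions point in opposite directions, so they subtract. B = |B₁ − B₂| = |2.09×10⁻⁵ − 4.23×10⁻⁶| = 1.67×10⁻⁵ T.

B ≈ 16.7 μT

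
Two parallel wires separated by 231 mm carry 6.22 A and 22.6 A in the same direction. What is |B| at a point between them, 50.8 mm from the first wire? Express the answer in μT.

Each long wire gives B = μ₀I/(2πd). Distances are d₁ = 0.0508 m and d₂ = 0.1802 m.
B₁ = 2.45×10⁻⁵ T, B₂ = 2.51×10⁻⁵ T.
Between parallel currents the two contributions point in opposite directions, so they subtract. B = |B₁ − B₂| = |2.45×10⁻⁵ − 2.51×10⁻⁵| = 5.95×10⁻⁷ T.

B ≈ 0.595 μT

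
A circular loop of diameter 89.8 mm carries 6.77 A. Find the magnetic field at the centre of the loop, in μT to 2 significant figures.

B ≈ 95 μT

At the centre of a circular loop the Biot–Savart law gives B = μ₀I/(2R) (so R = 0.0449 m).
B = (4π×10⁻⁷ × 6.77) / (2 × 0.0449) = 9.47×10⁻⁵ T.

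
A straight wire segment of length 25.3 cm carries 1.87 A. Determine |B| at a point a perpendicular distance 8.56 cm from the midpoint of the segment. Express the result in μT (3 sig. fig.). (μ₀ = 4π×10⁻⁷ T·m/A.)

For a finite straight segment, B = (μ₀I/4πd)(sinθ₁ + sinθ₂), where θ₁, θ₂ are the angles from the perpendicular to each end.
The perpendicular from the point meets the wire at its midpoint, so each end is L/2 = 0.1265 m away along the wire.
sinθ₁ = 0.1265/√(0.1265²+0.0856²) = 0.8282; sinθ₂ = 0.1265/√(0.1265²+0.0856²) = 0.8282.
B = (4π×10⁻⁷ × 1.87) / (4π × 0.0856) × (0.8282 + 0.8282) = 3.62×10⁻⁶ T.

B ≈ 3.62 μT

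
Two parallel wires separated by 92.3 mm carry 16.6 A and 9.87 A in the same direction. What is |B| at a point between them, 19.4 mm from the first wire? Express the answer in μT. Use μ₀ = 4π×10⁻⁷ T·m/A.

Each long wire gives B = μ₀I/(2πd). Distances are d₁ = 0.0194 m and d₂ = 0.0729 m.
B₁ = 1.71×10⁻⁴ T, B₂ = 2.71×10⁻⁵ T.
Between parallel currents the two contributions point in opposite directions, so they subtract. B = |B₁ − B₂| = |1.71×10⁻⁴ − 2.71×10⁻⁵| = 1.44×10⁻⁴ T.

B ≈ 144 μT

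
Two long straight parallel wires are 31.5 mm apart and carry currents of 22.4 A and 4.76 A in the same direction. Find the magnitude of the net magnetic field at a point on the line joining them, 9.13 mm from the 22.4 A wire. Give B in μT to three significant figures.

Each long wire gives B = μ₀I/(2πd). Distances are d₁ = 0.00913 m and d₂ = 0.02237 m.
B₁ = 4.91×10⁻⁴ T, B₂ = 4.26×10⁻⁵ T.
Between parallel currents the two contributions point in opposite directions, so they subtract. B = |B₁ − B₂| = |4.91×10⁻⁴ − 4.26×10⁻⁵| = 4.48×10⁻⁴ T.

B ≈ 448 μT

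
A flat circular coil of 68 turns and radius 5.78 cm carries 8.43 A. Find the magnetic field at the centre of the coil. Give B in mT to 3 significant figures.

B ≈ 6.23 mT

For an N-turn flat coil, B = Nμ₀I/(2R) with R = 0.0578 m.
B = 68 × 9.16×10⁻⁵ T = 6.23×10⁻³ T.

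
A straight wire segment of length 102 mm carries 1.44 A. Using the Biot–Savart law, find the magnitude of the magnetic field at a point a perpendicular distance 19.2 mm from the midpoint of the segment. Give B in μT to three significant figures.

B ≈ 14.0 μT

For a finite straight segment, B = (μ₀I/4πd)(sinθ₁ + sinθ₂), where θ₁, θ₂ are the angles from the perpendicular to each end.
The perpendicular from the point meets the wire at its midpoint, so each end is L/2 = 0.051 m away along the wire.
sinθ₁ = 0.051/√(0.051²+0.0192²) = 0.9359; sinθ₂ = 0.051/√(0.051²+0.0192²) = 0.9359.
B = (4π×10⁻⁷ × 1.44) / (4π × 0.0192) × (0.9359 + 0.9359) = 1.40×10⁻⁵ T.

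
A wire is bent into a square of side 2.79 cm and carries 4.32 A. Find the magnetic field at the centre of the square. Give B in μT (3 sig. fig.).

Each side is a finite straight segment at perpendicular distance d = a/(2 tan(π/4)) = 0.01395 m from the centre, with end-angles ±π/4.
One side contributes B₁ = (μ₀I/4πd)·2 sin(π/4) = 4.38×10⁻⁵ T.
All 4 sides add in the same direction: B = 4 × 4.38×10⁻⁵ = 1.75×10⁻⁴ T.

B ≈ 175 μT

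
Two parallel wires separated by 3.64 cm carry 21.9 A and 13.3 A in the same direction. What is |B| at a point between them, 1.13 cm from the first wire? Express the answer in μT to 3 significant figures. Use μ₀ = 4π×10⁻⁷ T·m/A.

B ≈ 282 μT

Each long wire gives B = μ₀I/(2πd). Distances are d₁ = 0.0113 m and d₂ = 0.0251 m.
B₁ = 3.88×10⁻⁴ T, B₂ = 1.06×10⁻⁴ T.
Between parallel currents the two contributions point in opposite directions, so they subtract. B = |B₁ − B₂| = |3.88×10⁻⁴ − 1.06×10⁻⁴| = 2.82×10⁻⁴ T.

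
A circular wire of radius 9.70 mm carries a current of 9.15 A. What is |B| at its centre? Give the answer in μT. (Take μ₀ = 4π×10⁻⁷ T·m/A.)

B ≈ 593 μT

At the centre of a circular loop the Biot–Savart law gives B = μ₀I/(2R).
B = (4π×10⁻⁷ × 9.15) / (2 × 0.0097) = 5.93×10⁻⁴ T.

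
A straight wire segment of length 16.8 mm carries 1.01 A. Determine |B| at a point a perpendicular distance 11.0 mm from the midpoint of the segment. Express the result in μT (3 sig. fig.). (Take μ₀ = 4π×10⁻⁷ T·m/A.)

B ≈ 11.1 μT

For a finite straight segment, B = (μ₀I/4πd)(sinθ₁ + sinθ₂), where θ₁, θ₂ are the angles from the perpendicular to each end.
The perpendicular from the point meets the wire at its midpoint, so each end is L/2 = 0.0084 m away along the wire.
sinθ₁ = 0.0084/√(0.0084²+0.011²) = 0.6069; sinθ₂ = 0.0084/√(0.0084²+0.011²) = 0.6069.
B = (4π×10⁻⁷ × 1.01) / (4π × 0.011) × (0.6069 + 0.6069) = 1.11×10⁻⁵ T.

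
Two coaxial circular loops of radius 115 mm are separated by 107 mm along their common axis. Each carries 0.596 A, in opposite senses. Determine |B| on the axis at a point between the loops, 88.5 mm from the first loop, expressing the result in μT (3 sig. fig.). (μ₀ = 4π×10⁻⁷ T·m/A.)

B ≈ 1.51 μT

Each loop contributes B = μ₀IR²/[2(R²+z²)^(3/2)] on the axis, with z measured from that loop.
Loop 1 (z = 0.0885 m): B₁ = 1.62×10⁻⁶ T. Loop 2 (z = 0.0185 m): B₂ = 3.13×10⁻⁶ T.
The fields oppose: B = |B₁ − B₂| = 1.51×10⁻⁶ T.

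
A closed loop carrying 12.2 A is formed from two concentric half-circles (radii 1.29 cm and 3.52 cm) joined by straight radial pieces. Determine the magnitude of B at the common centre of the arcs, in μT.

The radial connectors point toward the centre, so dl × r̂ = 0 and they contribute nothing.
Each semicircle gives μ₀I/(4R): inner arc 2.97×10⁻⁴ T, outer arc 1.09×10⁻⁴ T.
The two arcs carry current in opposite angular senses, so their fields oppose: B = |2.97×10⁻⁴ − 1.09×10⁻⁴| = 1.88×10⁻⁴ T.

B ≈ 188 μT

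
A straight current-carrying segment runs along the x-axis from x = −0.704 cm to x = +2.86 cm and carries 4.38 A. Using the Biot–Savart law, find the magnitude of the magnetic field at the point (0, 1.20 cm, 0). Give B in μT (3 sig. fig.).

For a finite straight segment, B = (μ₀I/4πd)(sinθ₁ + sinθ₂), where θ₁, θ₂ are the angles from the perpendicular to each end.
The perpendicular distance is d = 0.012 m; the end-offsets along the wire are a = 0.00704 m and b = 0.0286 m.
sinθ₁ = 0.00704/√(0.00704²+0.012²) = 0.5060; sinθ₂ = 0.0286/√(0.0286²+0.012²) = 0.9221.
B = (4π×10⁻⁷ × 4.38) / (4π × 0.012) × (0.5060 + 0.9221) = 5.21×10⁻⁵ T.

B ≈ 52.1 μT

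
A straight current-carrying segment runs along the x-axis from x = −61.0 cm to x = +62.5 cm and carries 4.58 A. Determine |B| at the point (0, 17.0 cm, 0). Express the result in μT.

B ≈ 5.19 μT

For a finite straight segment, B = (μ₀I/4πd)(sinθ₁ + sinθ₂), where θ₁, θ₂ are the angles from the perpendicular to each end.
The perpendicular distance is d = 0.17 m; the end-offsets along the wire are a = 0.61 m and b = 0.625 m.
sinθ₁ = 0.61/√(0.61²+0.17²) = 0.9633; sinθ₂ = 0.625/√(0.625²+0.17²) = 0.9649.
B = (4π×10⁻⁷ × 4.58) / (4π × 0.17) × (0.9633 + 0.9649) = 5.19×10⁻⁶ T.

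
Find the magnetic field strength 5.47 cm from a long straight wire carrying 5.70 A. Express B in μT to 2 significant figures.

B ≈ 21 μT

For an infinitely long straight wire, B = μ₀I/(2πd).
B = (4π×10⁻⁷ × 5.70) / (2π × 0.0547) = 2.08×10⁻⁵ T.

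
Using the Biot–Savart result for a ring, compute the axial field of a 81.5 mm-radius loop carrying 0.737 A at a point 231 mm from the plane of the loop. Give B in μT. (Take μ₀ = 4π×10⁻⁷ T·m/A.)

B ≈ 0.209 μT

On the axis of a circular loop, B = μ₀IR² / [2(R²+z²)^(3/2)].
R² + z² = (0.0815)² + (0.231)² = 0.06 m², and (R²+z²)^(3/2) = 1.47×10⁻² m³.
B = (4π×10⁻⁷ × 0.737 × 0.006642) / (2 × 1.47×10⁻²) = 2.09×10⁻⁷ T.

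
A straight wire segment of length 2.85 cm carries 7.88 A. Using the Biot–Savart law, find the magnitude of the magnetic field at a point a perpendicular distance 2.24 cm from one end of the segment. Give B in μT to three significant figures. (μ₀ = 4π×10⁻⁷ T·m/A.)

B ≈ 27.7 μT

For a finite straight segment, B = (μ₀I/4πd)(sinθ₁ + sinθ₂), where θ₁, θ₂ are the angles from the perpendicular to each end.
The perpendicular foot is at one end, so the two end-offsets along the wire are 0 and L = 0.0285 m.
sinθ₁ = 0/√(0²+0.0224²) = 0.0000; sinθ₂ = 0.0285/√(0.0285²+0.0224²) = 0.7862.
B = (4π×10⁻⁷ × 7.88) / (4π × 0.0224) × (0.0000 + 0.7862) = 2.77×10⁻⁵ T.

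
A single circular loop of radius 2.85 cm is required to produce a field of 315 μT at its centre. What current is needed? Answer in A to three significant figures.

I ≈ 14.3 A

At the centre of a circular loop B = μ₀I/(2R), so I = 2RB/μ₀.
With R = 0.0285 m, I = 2 × 0.0285 × 3.15×10⁻⁴ / (4π×10⁻⁷) = 14.3 A.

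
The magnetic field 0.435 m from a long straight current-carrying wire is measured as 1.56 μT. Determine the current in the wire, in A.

For a long straight wire B = μ₀I/(2πd), so I = 2πdB/μ₀.
I = 2π × 0.435 × 1.56×10⁻⁶ / (4π×10⁻⁷) = 3.39 A.

I ≈ 3.39 A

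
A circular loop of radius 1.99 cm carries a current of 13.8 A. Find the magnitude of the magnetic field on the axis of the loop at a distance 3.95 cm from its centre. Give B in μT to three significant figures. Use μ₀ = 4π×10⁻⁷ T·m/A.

B ≈ 39.7 μT

On the axis of a circular loop, B = μ₀IR² / [2(R²+z²)^(3/2)].
R² + z² = (0.0199)² + (0.0395)² = 0.001956 m², and (R²+z²)^(3/2) = 8.65×10⁻⁵ m³.
B = (4π×10⁻⁷ × 13.8 × 0.000396) / (2 × 8.65×10⁻⁵) = 3.97×10⁻⁵ T.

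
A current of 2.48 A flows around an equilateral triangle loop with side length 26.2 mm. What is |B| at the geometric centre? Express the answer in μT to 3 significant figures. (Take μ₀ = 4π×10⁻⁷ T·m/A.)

Each side is a finite straight segment at perpendicular distance d = a/(2 tan(π/3)) = 0.007563 m from the centre, with end-angles ±π/3.
One side contributes B₁ = (μ₀I/4πd)·2 sin(π/3) = 5.68×10⁻⁵ T.
All 3 sides add in the same direction: B = 3 × 5.68×10⁻⁵ = 1.70×10⁻⁴ T.

B ≈ 170 μT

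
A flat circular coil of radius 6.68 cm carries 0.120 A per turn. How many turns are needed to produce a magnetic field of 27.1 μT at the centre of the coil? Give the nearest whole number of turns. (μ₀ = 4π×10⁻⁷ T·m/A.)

N = 24

For an N-turn coil, B = Nμ₀I/(2R). A single turn gives B₁ = 1.13×10⁻⁶ T with R = 0.0668 m.
N = B/B₁ = 2.71×10⁻⁵ / 1.13×10⁻⁶ = 24.01.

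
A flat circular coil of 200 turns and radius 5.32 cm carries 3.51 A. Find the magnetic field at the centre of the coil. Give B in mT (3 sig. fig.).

For an N-turn flat coil, B = Nμ₀I/(2R) with R = 0.0532 m.
B = 200 × 4.15×10⁻⁵ T = 8.29×10⁻³ T.

B ≈ 8.29 mT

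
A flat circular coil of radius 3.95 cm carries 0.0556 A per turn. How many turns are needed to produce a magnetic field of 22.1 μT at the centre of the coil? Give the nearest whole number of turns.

N = 25

For an N-turn coil, B = Nμ₀I/(2R). A single turn gives B₁ = 8.84×10⁻⁷ T with R = 0.0395 m.
N = B/B₁ = 2.21×10⁻⁵ / 8.84×10⁻⁷ = 24.99.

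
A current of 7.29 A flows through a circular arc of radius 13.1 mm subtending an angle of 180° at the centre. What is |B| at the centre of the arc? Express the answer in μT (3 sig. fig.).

B ≈ 175 μT

The Biot–Savart field of a circular arc at its centre is B = μ₀Iφ/(4πR), with φ = 3.142 rad.
B = (4π×10⁻⁷ × 7.29 × 3.142) / (4π × 0.0131) = 1.75×10⁻⁴ T.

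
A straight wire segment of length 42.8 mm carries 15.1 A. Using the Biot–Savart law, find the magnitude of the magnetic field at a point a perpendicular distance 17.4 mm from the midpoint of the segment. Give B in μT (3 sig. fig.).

B ≈ 135 μT

For a finite straight segment, B = (μ₀I/4πd)(sinθ₁ + sinθ₂), where θ₁, θ₂ are the angles from the perpendicular to each end.
The perpendicular from the point meets the wire at its midpoint, so each end is L/2 = 0.0214 m away along the wire.
sinθ₁ = 0.0214/√(0.0214²+0.0174²) = 0.7759; sinθ₂ = 0.0214/√(0.0214²+0.0174²) = 0.7759.
B = (4π×10⁻⁷ × 15.1) / (4π × 0.0174) × (0.7759 + 0.7759) = 1.35×10⁻⁴ T.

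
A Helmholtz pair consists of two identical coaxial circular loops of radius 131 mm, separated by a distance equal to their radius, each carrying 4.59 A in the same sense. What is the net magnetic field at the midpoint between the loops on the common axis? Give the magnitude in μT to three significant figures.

Each loop contributes B = μ₀IR²/[2(R²+z²)^(3/2)] on the axis, with z measured from that loop.
Loop 1 (z = 0.0655 m): B₁ = 1.58×10⁻⁵ T. Loop 2 (z = 0.0655 m): B₂ = 1.58×10⁻⁵ T.
The fields add: B = B₁ + B₂ = 3.15×10⁻⁵ T.

B ≈ 31.5 μT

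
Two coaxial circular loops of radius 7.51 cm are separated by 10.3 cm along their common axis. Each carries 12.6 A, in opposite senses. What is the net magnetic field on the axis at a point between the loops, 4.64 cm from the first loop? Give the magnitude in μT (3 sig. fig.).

B ≈ 11.2 μT

Each loop contributes B = μ₀IR²/[2(R²+z²)^(3/2)] on the axis, with z measured from that loop.
Loop 1 (z = 0.0464 m): B₁ = 6.49×10⁻⁵ T. Loop 2 (z = 0.0566 m): B₂ = 5.37×10⁻⁵ T.
The fields oppose: B = |B₁ − B₂| = 1.12×10⁻⁵ T.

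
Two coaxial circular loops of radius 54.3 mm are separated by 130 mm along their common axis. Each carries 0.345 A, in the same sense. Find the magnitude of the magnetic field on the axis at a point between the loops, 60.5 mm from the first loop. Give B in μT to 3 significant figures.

Each loop contributes B = μ₀IR²/[2(R²+z²)^(3/2)] on the axis, with z measured from that loop.
Loop 1 (z = 0.0605 m): B₁ = 1.19×10⁻⁶ T. Loop 2 (z = 0.0695 m): B₂ = 9.32×10⁻⁷ T.
The fields add: B = B₁ + B₂ = 2.12×10⁻⁶ T.

B ≈ 2.12 μT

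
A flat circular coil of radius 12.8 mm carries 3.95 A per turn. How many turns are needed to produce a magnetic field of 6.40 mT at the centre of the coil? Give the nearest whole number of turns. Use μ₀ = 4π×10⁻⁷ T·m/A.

N = 33

For an N-turn coil, B = Nμ₀I/(2R). A single turn gives B₁ = 1.94×10⁻⁴ T with R = 0.0128 m.
N = B/B₁ = 6.40×10⁻³ / 1.94×10⁻⁴ = 33.01.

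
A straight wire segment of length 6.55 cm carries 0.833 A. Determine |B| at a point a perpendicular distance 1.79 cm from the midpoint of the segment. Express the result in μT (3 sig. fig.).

For a finite straight segment, B = (μ₀I/4πd)(sinθ₁ + sinθ₂), where θ₁, θ₂ are the angles from the perpendicular to each end.
The perpendicular from the point meets the wire at its midpoint, so each end is L/2 = 0.03275 m away along the wire.
sinθ₁ = 0.03275/√(0.03275²+0.0179²) = 0.8775; sinθ₂ = 0.03275/√(0.03275²+0.0179²) = 0.8775.
B = (4π×10⁻⁷ × 0.833) / (4π × 0.0179) × (0.8775 + 0.8775) = 8.17×10⁻⁶ T.

B ≈ 8.17 μT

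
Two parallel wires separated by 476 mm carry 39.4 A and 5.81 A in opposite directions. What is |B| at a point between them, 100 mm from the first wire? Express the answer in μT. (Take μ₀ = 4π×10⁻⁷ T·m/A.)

B ≈ 81.9 μT

Each long wire gives B = μ₀I/(2πd). Distances are d₁ = 0.1 m and d₂ = 0.376 m.
B₁ = 7.88×10⁻⁵ T, B₂ = 3.09×10⁻⁶ T.
Between antiparallel currents both contributions point the same way, so they add. B = B₁ + B₂ = 7.88×10⁻⁵ + 3.09×10⁻⁶ = 8.19×10⁻⁵ T.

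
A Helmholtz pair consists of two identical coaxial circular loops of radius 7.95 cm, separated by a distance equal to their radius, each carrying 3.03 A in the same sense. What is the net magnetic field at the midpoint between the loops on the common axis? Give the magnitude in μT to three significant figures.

B ≈ 34.3 μT

Each loop contributes B = μ₀IR²/[2(R²+z²)^(3/2)] on the axis, with z measured from that loop.
Loop 1 (z = 0.03975 m): B₁ = 1.71×10⁻⁵ T. Loop 2 (z = 0.03975 m): B₂ = 1.71×10⁻⁵ T.
The fields add: B = B₁ + B₂ = 3.43×10⁻⁵ T.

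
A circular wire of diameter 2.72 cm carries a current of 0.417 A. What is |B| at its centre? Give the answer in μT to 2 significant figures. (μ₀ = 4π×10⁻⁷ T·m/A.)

B ≈ 19 μT

At the centre of a circular loop the Biot–Savart law gives B = μ₀I/(2R) (so R = 0.0136 m).
B = (4π×10⁻⁷ × 0.417) / (2 × 0.0136) = 1.93×10⁻⁵ T.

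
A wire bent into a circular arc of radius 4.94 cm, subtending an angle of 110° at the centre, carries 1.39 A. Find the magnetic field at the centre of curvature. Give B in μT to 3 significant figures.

The Biot–Savart field of a circular arc at its centre is B = μ₀Iφ/(4πR), with φ = 1.92 rad.
B = (4π×10⁻⁷ × 1.39 × 1.92) / (4π × 0.0494) = 5.40×10⁻⁶ T.

B ≈ 5.40 μT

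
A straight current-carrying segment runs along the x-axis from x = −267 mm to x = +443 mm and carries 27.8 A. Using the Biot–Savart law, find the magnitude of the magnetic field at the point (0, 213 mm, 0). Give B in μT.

B ≈ 22.0 μT

For a finite straight segment, B = (μ₀I/4πd)(sinθ₁ + sinθ₂), where θ₁, θ₂ are the angles from the perpendicular to each end.
The perpendicular distance is d = 0.213 m; the end-offsets along the wire are a = 0.267 m and b = 0.443 m.
sinθ₁ = 0.267/√(0.267²+0.213²) = 0.7817; sinθ₂ = 0.443/√(0.443²+0.213²) = 0.9012.
B = (4π×10⁻⁷ × 27.8) / (4π × 0.213) × (0.7817 + 0.9012) = 2.20×10⁻⁵ T.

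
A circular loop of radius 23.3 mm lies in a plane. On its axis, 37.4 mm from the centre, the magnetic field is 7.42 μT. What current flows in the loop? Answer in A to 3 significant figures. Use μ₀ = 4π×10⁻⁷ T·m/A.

I ≈ 1.86 A

On the axis of a loop, B = μ₀IR²/[2(R²+z²)^(3/2)], so I = 2B(R²+z²)^(3/2)/(μ₀R²).
R² + z² = 0.0005429 + 0.001399 = 0.001942 m²; raised to 3/2 gives 8.56×10⁻⁵ m³.
I = 2 × 7.42×10⁻⁶ × 8.56×10⁻⁵ / (1.26×10⁻⁶ × 0.0005429) = 1.86 A.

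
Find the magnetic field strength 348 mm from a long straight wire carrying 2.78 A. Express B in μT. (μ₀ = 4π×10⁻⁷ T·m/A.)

For an infinitely long straight wire, B = μ₀I/(2πd).
B = (4π×10⁻⁷ × 2.78) / (2π × 0.348) = 1.60×10⁻⁶ T.

B ≈ 1.60 μT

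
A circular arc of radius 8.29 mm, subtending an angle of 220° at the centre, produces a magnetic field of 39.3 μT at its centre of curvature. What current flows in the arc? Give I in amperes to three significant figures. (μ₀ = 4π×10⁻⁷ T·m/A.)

For a circular arc, B = μ₀Iφ/(4πR) with φ in radians; here φ = 3.84 rad.
So I = 4πRB/(μ₀φ) = 4π × 0.00829 × 3.93×10⁻⁵ / (4π×10⁻⁷ × 3.84) = 0.848 A.

I ≈ 0.848 A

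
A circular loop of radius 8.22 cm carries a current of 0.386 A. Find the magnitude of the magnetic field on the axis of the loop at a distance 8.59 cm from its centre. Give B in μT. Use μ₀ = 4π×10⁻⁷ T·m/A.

On the axis of a circular loop, B = μ₀IR² / [2(R²+z²)^(3/2)].
R² + z² = (0.0822)² + (0.0859)² = 0.01414 m², and (R²+z²)^(3/2) = 1.68×10⁻³ m³.
B = (4π×10⁻⁷ × 0.386 × 0.006757) / (2 × 1.68×10⁻³) = 9.75×10⁻⁷ T.

B ≈ 0.975 μT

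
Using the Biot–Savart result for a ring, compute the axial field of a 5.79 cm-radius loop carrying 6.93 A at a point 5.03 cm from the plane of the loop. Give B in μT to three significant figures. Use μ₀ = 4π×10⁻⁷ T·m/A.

B ≈ 32.4 μT

On the axis of a circular loop, B = μ₀IR² / [2(R²+z²)^(3/2)].
R² + z² = (0.0579)² + (0.0503)² = 0.005883 m², and (R²+z²)^(3/2) = 4.51×10⁻⁴ m³.
B = (4π×10⁻⁷ × 6.93 × 0.003352) / (2 × 4.51×10⁻⁴) = 3.24×10⁻⁵ T.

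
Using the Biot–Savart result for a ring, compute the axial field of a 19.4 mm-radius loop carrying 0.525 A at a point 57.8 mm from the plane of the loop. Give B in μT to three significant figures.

On the axis of a circular loop, B = μ₀IR² / [2(R²+z²)^(3/2)].
R² + z² = (0.0194)² + (0.0578)² = 0.003717 m², and (R²+z²)^(3/2) = 2.27×10⁻⁴ m³.
B = (4π×10⁻⁷ × 0.525 × 0.0003764) / (2 × 2.27×10⁻⁴) = 5.48×10⁻⁷ T.

B ≈ 0.548 μT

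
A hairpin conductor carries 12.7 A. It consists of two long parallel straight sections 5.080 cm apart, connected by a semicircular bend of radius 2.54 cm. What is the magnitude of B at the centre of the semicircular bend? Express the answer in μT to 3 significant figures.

The semicircular arc contributes B_arc = μ₀I·π/(4πR) = μ₀I/(4R) = 1.57×10⁻⁴ T.
Each semi-infinite lead is at perpendicular distance R = 0.0254 m from the centre, with the perpendicular foot at its near end, so it contributes μ₀I/(4πR); both point the same way, together 1.00×10⁻⁴ T.
Arc and leads all point the same direction: B = 1.57×10⁻⁴ + 1.00×10⁻⁴ = 2.57×10⁻⁴ T.

B ≈ 257 μT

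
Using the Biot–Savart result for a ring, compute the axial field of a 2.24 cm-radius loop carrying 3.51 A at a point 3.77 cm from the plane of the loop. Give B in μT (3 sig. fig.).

On the axis of a circular loop, B = μ₀IR² / [2(R²+z²)^(3/2)].
R² + z² = (0.0224)² + (0.0377)² = 0.001923 m², and (R²+z²)^(3/2) = 8.43×10⁻⁵ m³.
B = (4π×10⁻⁷ × 3.51 × 0.0005018) / (2 × 8.43×10⁻⁵) = 1.31×10⁻⁵ T.

B ≈ 13.1 μT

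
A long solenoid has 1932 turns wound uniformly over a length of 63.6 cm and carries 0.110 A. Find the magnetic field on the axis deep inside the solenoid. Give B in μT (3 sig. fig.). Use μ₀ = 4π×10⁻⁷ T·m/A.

B ≈ 420 μT

Inside a long solenoid, B = μ₀nI with n = 3038 turns/m.
B = 4π×10⁻⁷ × 3038 × 0.110 = 4.20×10⁻⁴ T.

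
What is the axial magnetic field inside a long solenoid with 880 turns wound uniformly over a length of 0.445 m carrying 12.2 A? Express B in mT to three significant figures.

B ≈ 30.3 mT

Inside a long solenoid, B = μ₀nI with n = 1978 turns/m.
B = 4π×10⁻⁷ × 1978 × 12.2 = 3.03×10⁻² T.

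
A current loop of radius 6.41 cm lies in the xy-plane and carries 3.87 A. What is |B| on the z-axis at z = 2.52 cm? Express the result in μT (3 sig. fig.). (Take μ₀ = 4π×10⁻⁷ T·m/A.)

On the axis of a circular loop, B = μ₀IR² / [2(R²+z²)^(3/2)].
R² + z² = (0.0641)² + (0.0252)² = 0.004744 m², and (R²+z²)^(3/2) = 3.27×10⁻⁴ m³.
B = (4π×10⁻⁷ × 3.87 × 0.004109) / (2 × 3.27×10⁻⁴) = 3.06×10⁻⁵ T.

B ≈ 30.6 μT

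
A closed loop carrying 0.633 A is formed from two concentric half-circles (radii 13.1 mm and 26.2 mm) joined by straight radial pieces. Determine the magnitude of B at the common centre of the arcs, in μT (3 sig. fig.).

The radial connectors point toward the centre, so dl × r̂ = 0 and they contribute nothing.
Each semicircle gives μ₀I/(4R): inner arc 1.52×10⁻⁵ T, outer arc 7.59×10⁻⁶ T.
The two arcs carry current in opposite angular senses, so their fields oppose: B = |1.52×10⁻⁵ − 7.59×10⁻⁶| = 7.59×10⁻⁶ T.

B ≈ 7.59 μT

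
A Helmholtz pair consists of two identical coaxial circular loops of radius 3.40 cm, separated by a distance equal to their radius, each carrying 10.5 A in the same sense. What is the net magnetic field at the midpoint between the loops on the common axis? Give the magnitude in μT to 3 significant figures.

Each loop contributes B = μ₀IR²/[2(R²+z²)^(3/2)] on the axis, with z measured from that loop.
Loop 1 (z = 0.017 m): B₁ = 1.39×10⁻⁴ T. Loop 2 (z = 0.017 m): B₂ = 1.39×10⁻⁴ T.
The fields add: B = B₁ + B₂ = 2.78×10⁻⁴ T.

B ≈ 278 μT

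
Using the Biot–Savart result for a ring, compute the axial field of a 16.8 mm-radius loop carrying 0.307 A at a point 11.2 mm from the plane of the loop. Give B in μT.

B ≈ 6.61 μT

On the axis of a circular loop, B = μ₀IR² / [2(R²+z²)^(3/2)].
R² + z² = (0.0168)² + (0.0112)² = 0.0004077 m², and (R²+z²)^(3/2) = 8.23×10⁻⁶ m³.
B = (4π×10⁻⁷ × 0.307 × 0.0002822) / (2 × 8.23×10⁻⁶) = 6.61×10⁻⁶ T.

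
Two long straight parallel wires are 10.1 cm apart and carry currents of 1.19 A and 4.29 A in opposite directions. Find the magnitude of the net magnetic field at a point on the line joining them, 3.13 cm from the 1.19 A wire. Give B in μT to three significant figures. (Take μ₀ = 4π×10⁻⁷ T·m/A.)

Each long wire gives B = μ₀I/(2πd). Distances are d₁ = 0.0313 m and d₂ = 0.0697 m.
B₁ = 7.60×10⁻⁶ T, B₂ = 1.23×10⁻⁵ T.
Between antiparallel currents both contributions point the same way, so they add. B = B₁ + B₂ = 7.60×10⁻⁶ + 1.23×10⁻⁵ = 1.99×10⁻⁵ T.

B ≈ 19.9 μT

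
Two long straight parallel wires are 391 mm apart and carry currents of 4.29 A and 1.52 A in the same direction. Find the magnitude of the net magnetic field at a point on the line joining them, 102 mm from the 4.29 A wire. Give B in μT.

B ≈ 7.36 μT

Each long wire gives B = μ₀I/(2πd). Distances are d₁ = 0.102 m and d₂ = 0.289 m.
B₁ = 8.41×10⁻⁶ T, B₂ = 1.05×10⁻⁶ T.
Between parallel currents the two contributions point in opposite directions, so they subtract. B = |B₁ − B₂| = |8.41×10⁻⁶ − 1.05×10⁻⁶| = 7.36×10⁻⁶ T.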